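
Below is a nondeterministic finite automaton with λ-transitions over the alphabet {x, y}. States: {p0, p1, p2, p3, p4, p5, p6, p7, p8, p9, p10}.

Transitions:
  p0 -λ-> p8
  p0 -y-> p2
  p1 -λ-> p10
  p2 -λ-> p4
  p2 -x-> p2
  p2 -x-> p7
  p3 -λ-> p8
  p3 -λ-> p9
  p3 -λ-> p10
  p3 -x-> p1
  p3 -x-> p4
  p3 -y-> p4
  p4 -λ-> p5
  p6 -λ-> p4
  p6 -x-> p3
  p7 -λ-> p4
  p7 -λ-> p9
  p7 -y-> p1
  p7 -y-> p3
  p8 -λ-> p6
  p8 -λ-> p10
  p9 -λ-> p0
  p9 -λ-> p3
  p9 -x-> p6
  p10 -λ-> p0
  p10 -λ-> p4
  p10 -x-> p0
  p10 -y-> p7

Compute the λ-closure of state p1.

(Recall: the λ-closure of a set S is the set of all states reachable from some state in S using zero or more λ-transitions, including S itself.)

{p0, p1, p4, p5, p6, p8, p10}

Start with {p1}.
From p1 via λ: add p10.
From p10 via λ: add p0, p4.
From p0 via λ: add p8.
From p4 via λ: add p5.
From p8 via λ: add p6.
No new states can be added; the closed set is {p0, p1, p4, p5, p6, p8, p10}.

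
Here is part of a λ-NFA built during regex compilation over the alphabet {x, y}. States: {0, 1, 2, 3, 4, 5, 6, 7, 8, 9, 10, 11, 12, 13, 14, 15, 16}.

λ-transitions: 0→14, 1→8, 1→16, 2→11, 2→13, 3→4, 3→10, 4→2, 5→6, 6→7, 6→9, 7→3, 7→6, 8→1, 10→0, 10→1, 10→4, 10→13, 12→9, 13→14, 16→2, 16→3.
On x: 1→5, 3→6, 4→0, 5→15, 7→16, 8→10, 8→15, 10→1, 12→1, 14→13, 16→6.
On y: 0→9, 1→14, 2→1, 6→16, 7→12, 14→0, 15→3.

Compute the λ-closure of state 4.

{2, 4, 11, 13, 14}

Start with {4}.
From 4 via λ: add 2.
From 2 via λ: add 11, 13.
From 13 via λ: add 14.
No new states can be added; the closed set is {2, 4, 11, 13, 14}.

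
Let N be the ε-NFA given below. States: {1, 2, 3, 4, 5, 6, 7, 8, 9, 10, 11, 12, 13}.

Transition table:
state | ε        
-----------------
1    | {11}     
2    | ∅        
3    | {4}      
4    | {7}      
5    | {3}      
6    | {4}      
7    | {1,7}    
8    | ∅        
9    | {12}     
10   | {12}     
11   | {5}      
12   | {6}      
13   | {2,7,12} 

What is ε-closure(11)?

Start with {11}.
From 11 via ε: add 5.
From 5 via ε: add 3.
From 3 via ε: add 4.
From 4 via ε: add 7.
From 7 via ε: add 1.
No new states can be added; the closed set is {1, 3, 4, 5, 7, 11}.

{1, 3, 4, 5, 7, 11}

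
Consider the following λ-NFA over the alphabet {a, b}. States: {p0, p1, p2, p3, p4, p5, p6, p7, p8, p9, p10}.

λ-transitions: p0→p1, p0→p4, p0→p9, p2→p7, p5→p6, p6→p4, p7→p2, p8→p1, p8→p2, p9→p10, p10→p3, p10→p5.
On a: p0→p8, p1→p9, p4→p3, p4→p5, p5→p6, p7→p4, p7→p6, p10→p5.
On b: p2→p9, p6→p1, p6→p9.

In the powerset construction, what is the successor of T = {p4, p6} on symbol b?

p6 on b → {p1, p9}.
No b-transition from p4.
Union after reading b: {p1, p9}.
Now take the λ-closure:
From p9 via λ: add p10.
From p10 via λ: add p3, p5.
From p5 via λ: add p6.
From p6 via λ: add p4.
No new states can be added; the closed set is {p1, p3, p4, p5, p6, p9, p10}.

{p1, p3, p4, p5, p6, p9, p10}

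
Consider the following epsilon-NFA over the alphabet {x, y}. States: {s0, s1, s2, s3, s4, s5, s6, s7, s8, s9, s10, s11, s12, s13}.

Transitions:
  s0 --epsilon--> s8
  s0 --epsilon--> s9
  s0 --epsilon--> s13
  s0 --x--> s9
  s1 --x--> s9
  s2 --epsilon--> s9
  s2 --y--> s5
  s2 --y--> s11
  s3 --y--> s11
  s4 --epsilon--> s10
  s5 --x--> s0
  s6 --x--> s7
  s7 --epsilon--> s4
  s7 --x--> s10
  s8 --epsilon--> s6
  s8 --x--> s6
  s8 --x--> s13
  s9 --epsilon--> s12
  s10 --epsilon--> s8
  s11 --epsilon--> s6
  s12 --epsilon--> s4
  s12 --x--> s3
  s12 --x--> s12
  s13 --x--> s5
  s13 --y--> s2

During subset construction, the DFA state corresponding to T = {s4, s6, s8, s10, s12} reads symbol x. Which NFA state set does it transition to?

s6 on x → {s7}.
s8 on x → {s6, s13}.
s12 on x → {s3, s12}.
No x-transition from s4, s10.
Union after reading x: {s3, s6, s7, s12, s13}.
Now take the epsilon-closure:
From s7 via epsilon: add s4.
From s4 via epsilon: add s10.
From s10 via epsilon: add s8.
No new states can be added; the closed set is {s3, s4, s6, s7, s8, s10, s12, s13}.

{s3, s4, s6, s7, s8, s10, s12, s13}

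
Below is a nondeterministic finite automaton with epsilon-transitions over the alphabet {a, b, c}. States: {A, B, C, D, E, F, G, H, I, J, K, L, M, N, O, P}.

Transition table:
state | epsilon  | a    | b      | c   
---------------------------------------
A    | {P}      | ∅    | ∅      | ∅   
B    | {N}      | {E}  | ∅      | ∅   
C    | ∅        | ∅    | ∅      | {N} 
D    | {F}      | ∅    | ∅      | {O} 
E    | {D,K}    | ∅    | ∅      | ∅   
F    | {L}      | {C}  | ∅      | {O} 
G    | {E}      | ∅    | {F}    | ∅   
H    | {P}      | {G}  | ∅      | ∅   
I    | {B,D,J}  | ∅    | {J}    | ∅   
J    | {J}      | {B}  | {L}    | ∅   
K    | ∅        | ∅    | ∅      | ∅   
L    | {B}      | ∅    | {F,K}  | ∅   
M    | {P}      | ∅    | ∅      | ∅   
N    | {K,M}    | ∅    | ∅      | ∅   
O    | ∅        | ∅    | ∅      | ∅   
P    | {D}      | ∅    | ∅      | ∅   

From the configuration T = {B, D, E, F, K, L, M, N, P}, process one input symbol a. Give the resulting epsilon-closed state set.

B on a → {E}.
F on a → {C}.
No a-transition from D, E, K, L, M, N, P.
Union after reading a: {C, E}.
Now take the epsilon-closure:
From E via epsilon: add D, K.
From D via epsilon: add F.
From F via epsilon: add L.
From L via epsilon: add B.
From B via epsilon: add N.
From N via epsilon: add M.
From M via epsilon: add P.
No new states can be added; the closed set is {B, C, D, E, F, K, L, M, N, P}.

{B, C, D, E, F, K, L, M, N, P}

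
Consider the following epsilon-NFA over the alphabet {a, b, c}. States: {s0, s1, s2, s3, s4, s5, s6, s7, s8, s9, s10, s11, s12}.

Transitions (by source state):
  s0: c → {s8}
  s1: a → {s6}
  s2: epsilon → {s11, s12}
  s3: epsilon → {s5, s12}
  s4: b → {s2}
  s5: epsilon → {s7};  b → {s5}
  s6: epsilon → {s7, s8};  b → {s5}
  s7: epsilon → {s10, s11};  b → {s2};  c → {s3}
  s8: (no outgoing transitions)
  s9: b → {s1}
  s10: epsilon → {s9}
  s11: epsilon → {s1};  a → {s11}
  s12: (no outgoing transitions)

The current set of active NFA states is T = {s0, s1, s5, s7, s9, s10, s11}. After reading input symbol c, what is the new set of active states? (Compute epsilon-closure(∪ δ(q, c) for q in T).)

{s1, s3, s5, s7, s8, s9, s10, s11, s12}

s0 on c → {s8}.
s7 on c → {s3}.
No c-transition from s1, s5, s9, s10, s11.
Union after reading c: {s3, s8}.
Now take the epsilon-closure:
From s3 via epsilon: add s5, s12.
From s5 via epsilon: add s7.
From s7 via epsilon: add s10, s11.
From s10 via epsilon: add s9.
From s11 via epsilon: add s1.
No new states can be added; the closed set is {s1, s3, s5, s7, s8, s9, s10, s11, s12}.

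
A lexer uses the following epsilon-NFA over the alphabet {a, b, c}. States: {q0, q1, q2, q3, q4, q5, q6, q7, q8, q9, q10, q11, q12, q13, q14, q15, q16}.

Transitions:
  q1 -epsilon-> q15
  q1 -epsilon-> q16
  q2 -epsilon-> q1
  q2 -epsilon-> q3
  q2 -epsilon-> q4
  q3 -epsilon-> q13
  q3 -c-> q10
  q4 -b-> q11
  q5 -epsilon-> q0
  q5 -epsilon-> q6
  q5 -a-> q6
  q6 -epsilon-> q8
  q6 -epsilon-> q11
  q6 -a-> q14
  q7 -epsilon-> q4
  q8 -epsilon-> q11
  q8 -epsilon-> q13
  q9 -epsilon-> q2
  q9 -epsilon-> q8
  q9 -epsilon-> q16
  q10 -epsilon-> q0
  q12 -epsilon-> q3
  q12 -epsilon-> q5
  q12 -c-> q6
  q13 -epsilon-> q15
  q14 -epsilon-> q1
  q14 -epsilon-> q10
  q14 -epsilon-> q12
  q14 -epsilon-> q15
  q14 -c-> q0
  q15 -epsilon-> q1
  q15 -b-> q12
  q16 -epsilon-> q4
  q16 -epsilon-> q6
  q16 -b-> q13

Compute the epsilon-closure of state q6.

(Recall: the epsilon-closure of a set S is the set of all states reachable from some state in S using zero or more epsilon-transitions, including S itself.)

Start with {q6}.
From q6 via epsilon: add q8, q11.
From q8 via epsilon: add q13.
From q13 via epsilon: add q15.
From q15 via epsilon: add q1.
From q1 via epsilon: add q16.
From q16 via epsilon: add q4.
No new states can be added; the closed set is {q1, q4, q6, q8, q11, q13, q15, q16}.

{q1, q4, q6, q8, q11, q13, q15, q16}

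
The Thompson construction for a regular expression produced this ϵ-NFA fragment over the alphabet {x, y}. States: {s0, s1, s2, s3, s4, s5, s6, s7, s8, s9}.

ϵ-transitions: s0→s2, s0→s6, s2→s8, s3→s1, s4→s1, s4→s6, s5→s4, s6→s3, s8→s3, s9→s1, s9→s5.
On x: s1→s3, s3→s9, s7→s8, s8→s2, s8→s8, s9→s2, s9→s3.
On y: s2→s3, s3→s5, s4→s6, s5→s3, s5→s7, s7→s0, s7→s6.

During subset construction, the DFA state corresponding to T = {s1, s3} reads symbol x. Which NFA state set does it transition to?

{s1, s3, s4, s5, s6, s9}

s1 on x → {s3}.
s3 on x → {s9}.
Union after reading x: {s3, s9}.
Now take the ϵ-closure:
From s3 via ϵ: add s1.
From s9 via ϵ: add s5.
From s5 via ϵ: add s4.
From s4 via ϵ: add s6.
No new states can be added; the closed set is {s1, s3, s4, s5, s6, s9}.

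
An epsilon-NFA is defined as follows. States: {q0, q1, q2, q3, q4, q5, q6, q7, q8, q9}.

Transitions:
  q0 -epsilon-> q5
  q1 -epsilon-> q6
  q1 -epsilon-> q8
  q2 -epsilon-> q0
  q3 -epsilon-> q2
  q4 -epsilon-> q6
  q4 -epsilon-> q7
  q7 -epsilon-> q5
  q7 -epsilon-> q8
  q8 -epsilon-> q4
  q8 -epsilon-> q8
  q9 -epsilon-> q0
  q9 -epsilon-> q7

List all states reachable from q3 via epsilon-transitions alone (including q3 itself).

Start with {q3}.
From q3 via epsilon: add q2.
From q2 via epsilon: add q0.
From q0 via epsilon: add q5.
No new states can be added; the closed set is {q0, q2, q3, q5}.

{q0, q2, q3, q5}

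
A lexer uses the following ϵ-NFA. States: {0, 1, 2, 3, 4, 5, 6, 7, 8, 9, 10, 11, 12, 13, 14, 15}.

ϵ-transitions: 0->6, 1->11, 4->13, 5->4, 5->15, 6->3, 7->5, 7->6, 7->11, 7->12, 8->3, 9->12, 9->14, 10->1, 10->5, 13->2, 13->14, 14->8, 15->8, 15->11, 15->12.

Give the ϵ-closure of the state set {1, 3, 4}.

{1, 2, 3, 4, 8, 11, 13, 14}

Start with {1, 3, 4}.
From 1 via ϵ: add 11.
From 4 via ϵ: add 13.
From 13 via ϵ: add 2, 14.
From 14 via ϵ: add 8.
No new states can be added; the closed set is {1, 2, 3, 4, 8, 11, 13, 14}.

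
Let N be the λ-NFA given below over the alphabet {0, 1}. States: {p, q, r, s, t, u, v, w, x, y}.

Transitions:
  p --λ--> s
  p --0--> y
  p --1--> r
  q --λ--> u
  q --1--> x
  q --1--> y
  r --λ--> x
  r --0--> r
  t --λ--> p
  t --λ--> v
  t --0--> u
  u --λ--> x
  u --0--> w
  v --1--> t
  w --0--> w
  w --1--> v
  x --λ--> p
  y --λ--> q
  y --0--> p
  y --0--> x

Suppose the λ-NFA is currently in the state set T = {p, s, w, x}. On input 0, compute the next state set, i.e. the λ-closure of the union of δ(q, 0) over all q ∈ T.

p on 0 → {y}.
w on 0 → {w}.
No 0-transition from s, x.
Union after reading 0: {w, y}.
Now take the λ-closure:
From y via λ: add q.
From q via λ: add u.
From u via λ: add x.
From x via λ: add p.
From p via λ: add s.
No new states can be added; the closed set is {p, q, s, u, w, x, y}.

{p, q, s, u, w, x, y}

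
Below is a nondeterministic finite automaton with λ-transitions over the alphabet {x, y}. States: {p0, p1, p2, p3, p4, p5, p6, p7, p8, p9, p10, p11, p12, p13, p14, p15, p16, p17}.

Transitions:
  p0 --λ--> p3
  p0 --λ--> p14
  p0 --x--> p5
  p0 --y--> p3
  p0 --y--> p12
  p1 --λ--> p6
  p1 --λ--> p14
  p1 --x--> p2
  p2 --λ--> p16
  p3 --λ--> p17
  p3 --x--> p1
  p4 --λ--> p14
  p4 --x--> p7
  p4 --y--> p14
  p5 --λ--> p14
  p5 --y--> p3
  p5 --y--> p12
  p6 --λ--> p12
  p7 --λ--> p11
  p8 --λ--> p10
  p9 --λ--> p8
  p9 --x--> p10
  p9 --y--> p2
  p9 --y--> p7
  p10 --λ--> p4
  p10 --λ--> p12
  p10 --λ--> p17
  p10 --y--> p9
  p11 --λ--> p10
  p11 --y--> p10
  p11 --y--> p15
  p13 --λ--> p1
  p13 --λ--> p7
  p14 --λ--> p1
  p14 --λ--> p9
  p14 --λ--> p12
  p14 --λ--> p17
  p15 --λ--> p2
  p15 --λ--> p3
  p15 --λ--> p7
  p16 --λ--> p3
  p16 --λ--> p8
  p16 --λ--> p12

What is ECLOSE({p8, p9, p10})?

{p1, p4, p6, p8, p9, p10, p12, p14, p17}

Start with {p8, p9, p10}.
From p10 via λ: add p4, p12, p17.
From p4 via λ: add p14.
From p14 via λ: add p1.
From p1 via λ: add p6.
No new states can be added; the closed set is {p1, p4, p6, p8, p9, p10, p12, p14, p17}.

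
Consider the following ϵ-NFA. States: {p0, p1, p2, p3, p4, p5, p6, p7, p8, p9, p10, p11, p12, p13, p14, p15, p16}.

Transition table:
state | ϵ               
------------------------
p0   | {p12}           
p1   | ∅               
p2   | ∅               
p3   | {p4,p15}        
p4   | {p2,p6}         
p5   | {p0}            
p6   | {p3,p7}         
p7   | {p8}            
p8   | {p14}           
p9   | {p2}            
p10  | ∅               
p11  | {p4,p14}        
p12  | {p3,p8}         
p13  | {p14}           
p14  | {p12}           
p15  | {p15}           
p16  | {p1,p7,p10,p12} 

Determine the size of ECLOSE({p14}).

Start with {p14}.
From p14 via ϵ: add p12.
From p12 via ϵ: add p3, p8.
From p3 via ϵ: add p4, p15.
From p4 via ϵ: add p2, p6.
From p6 via ϵ: add p7.
ϵ-closure = {p2, p3, p4, p6, p7, p8, p12, p14, p15}, which has 9 states.

9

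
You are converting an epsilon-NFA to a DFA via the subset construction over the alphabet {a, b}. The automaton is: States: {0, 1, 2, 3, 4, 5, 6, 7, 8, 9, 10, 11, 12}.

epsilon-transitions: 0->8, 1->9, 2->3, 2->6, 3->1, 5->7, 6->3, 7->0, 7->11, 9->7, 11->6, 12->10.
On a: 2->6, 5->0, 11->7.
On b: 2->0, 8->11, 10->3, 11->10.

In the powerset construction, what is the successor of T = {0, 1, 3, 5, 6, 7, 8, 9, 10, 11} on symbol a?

5 on a → {0}.
11 on a → {7}.
No a-transition from 0, 1, 3, 6, 7, 8, 9, 10.
Union after reading a: {0, 7}.
Now take the epsilon-closure:
From 0 via epsilon: add 8.
From 7 via epsilon: add 11.
From 11 via epsilon: add 6.
From 6 via epsilon: add 3.
From 3 via epsilon: add 1.
From 1 via epsilon: add 9.
No new states can be added; the closed set is {0, 1, 3, 6, 7, 8, 9, 11}.

{0, 1, 3, 6, 7, 8, 9, 11}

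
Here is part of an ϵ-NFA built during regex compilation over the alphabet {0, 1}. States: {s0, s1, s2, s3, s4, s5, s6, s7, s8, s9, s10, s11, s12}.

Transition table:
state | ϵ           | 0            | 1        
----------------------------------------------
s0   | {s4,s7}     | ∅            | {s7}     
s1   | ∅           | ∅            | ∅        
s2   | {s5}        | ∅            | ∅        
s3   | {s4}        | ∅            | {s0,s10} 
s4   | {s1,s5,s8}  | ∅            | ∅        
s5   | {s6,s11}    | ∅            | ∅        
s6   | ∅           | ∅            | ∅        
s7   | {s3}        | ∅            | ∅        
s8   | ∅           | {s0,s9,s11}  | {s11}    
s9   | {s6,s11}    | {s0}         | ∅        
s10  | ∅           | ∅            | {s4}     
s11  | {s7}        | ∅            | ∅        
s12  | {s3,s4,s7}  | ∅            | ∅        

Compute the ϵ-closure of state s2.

Start with {s2}.
From s2 via ϵ: add s5.
From s5 via ϵ: add s6, s11.
From s11 via ϵ: add s7.
From s7 via ϵ: add s3.
From s3 via ϵ: add s4.
From s4 via ϵ: add s1, s8.
No new states can be added; the closed set is {s1, s2, s3, s4, s5, s6, s7, s8, s11}.

{s1, s2, s3, s4, s5, s6, s7, s8, s11}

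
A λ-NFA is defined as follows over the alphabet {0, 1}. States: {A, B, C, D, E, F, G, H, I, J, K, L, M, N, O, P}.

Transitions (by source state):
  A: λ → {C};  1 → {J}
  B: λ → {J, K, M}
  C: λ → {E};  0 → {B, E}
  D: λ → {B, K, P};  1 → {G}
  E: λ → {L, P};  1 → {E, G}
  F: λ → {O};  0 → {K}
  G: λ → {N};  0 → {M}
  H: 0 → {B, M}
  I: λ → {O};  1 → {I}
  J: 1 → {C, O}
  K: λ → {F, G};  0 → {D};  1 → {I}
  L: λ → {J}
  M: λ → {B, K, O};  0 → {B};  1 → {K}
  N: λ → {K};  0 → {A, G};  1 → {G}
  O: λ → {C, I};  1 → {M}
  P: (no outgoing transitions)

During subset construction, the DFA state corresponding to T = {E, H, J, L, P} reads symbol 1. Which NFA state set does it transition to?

{C, E, F, G, I, J, K, L, N, O, P}

E on 1 → {E, G}.
J on 1 → {C, O}.
No 1-transition from H, L, P.
Union after reading 1: {C, E, G, O}.
Now take the λ-closure:
From E via λ: add L, P.
From G via λ: add N.
From O via λ: add I.
From L via λ: add J.
From N via λ: add K.
From K via λ: add F.
No new states can be added; the closed set is {C, E, F, G, I, J, K, L, N, O, P}.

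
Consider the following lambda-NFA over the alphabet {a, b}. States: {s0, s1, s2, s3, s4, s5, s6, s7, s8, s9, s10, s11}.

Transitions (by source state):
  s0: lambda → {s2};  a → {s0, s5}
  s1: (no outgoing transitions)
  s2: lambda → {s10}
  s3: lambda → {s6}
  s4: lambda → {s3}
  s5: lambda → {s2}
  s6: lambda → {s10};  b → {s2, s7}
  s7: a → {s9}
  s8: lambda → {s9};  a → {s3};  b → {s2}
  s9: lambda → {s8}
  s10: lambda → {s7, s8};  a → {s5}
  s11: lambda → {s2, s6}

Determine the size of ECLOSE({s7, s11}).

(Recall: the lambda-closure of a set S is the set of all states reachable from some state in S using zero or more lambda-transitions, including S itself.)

Start with {s7, s11}.
From s11 via lambda: add s2, s6.
From s2 via lambda: add s10.
From s10 via lambda: add s8.
From s8 via lambda: add s9.
lambda-closure = {s2, s6, s7, s8, s9, s10, s11}, which has 7 states.

7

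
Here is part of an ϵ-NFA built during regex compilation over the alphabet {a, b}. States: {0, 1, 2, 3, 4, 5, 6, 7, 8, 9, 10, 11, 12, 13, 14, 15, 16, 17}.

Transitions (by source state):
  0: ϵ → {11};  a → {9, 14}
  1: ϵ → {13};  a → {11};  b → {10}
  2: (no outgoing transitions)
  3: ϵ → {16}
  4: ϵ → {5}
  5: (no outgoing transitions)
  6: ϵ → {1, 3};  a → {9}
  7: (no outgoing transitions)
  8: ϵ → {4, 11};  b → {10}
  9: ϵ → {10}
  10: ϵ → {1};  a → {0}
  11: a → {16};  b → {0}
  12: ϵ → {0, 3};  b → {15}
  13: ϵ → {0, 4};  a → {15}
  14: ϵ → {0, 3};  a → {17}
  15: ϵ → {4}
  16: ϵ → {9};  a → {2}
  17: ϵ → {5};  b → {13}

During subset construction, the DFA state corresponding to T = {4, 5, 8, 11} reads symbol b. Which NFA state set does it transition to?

8 on b → {10}.
11 on b → {0}.
No b-transition from 4, 5.
Union after reading b: {0, 10}.
Now take the ϵ-closure:
From 0 via ϵ: add 11.
From 10 via ϵ: add 1.
From 1 via ϵ: add 13.
From 13 via ϵ: add 4.
From 4 via ϵ: add 5.
No new states can be added; the closed set is {0, 1, 4, 5, 10, 11, 13}.

{0, 1, 4, 5, 10, 11, 13}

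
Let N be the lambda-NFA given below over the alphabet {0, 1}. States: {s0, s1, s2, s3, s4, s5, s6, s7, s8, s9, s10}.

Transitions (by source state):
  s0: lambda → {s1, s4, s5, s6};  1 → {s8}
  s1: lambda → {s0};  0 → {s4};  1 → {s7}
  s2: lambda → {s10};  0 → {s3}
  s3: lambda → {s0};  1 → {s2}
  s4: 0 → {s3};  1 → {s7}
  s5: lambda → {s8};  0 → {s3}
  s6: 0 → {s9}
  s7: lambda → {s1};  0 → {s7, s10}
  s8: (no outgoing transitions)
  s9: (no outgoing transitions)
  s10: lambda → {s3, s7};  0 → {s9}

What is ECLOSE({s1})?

Start with {s1}.
From s1 via lambda: add s0.
From s0 via lambda: add s4, s5, s6.
From s5 via lambda: add s8.
No new states can be added; the closed set is {s0, s1, s4, s5, s6, s8}.

{s0, s1, s4, s5, s6, s8}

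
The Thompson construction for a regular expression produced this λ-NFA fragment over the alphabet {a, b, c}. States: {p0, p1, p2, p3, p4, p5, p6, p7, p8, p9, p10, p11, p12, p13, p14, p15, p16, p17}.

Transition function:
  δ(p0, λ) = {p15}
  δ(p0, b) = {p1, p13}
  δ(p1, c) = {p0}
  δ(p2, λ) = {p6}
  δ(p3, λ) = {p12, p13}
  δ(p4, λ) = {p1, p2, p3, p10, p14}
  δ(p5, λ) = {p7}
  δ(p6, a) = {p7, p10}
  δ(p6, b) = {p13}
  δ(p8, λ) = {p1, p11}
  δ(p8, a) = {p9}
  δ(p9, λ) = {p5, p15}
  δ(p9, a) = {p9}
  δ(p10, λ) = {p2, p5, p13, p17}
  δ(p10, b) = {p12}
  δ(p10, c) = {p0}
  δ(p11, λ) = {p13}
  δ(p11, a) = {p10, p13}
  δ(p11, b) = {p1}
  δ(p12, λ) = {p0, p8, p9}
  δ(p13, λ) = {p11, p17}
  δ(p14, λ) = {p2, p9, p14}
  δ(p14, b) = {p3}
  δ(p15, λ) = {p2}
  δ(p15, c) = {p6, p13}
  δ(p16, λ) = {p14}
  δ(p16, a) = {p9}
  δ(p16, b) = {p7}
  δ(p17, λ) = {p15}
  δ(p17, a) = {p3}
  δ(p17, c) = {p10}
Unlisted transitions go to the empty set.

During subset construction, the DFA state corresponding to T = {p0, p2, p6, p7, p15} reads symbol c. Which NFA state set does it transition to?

{p2, p6, p11, p13, p15, p17}

p15 on c → {p6, p13}.
No c-transition from p0, p2, p6, p7.
Union after reading c: {p6, p13}.
Now take the λ-closure:
From p13 via λ: add p11, p17.
From p17 via λ: add p15.
From p15 via λ: add p2.
No new states can be added; the closed set is {p2, p6, p11, p13, p15, p17}.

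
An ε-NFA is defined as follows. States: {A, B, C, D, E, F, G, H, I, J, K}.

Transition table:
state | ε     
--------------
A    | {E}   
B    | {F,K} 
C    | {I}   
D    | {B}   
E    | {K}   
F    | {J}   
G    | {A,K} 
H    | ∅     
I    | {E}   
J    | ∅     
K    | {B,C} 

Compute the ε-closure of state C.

{B, C, E, F, I, J, K}

Start with {C}.
From C via ε: add I.
From I via ε: add E.
From E via ε: add K.
From K via ε: add B.
From B via ε: add F.
From F via ε: add J.
No new states can be added; the closed set is {B, C, E, F, I, J, K}.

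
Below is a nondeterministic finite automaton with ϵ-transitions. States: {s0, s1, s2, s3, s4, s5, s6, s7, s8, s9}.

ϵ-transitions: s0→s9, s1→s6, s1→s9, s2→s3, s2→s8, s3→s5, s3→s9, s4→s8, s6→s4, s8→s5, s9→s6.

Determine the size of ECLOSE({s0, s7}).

7

Start with {s0, s7}.
From s0 via ϵ: add s9.
From s9 via ϵ: add s6.
From s6 via ϵ: add s4.
From s4 via ϵ: add s8.
From s8 via ϵ: add s5.
ϵ-closure = {s0, s4, s5, s6, s7, s8, s9}, which has 7 states.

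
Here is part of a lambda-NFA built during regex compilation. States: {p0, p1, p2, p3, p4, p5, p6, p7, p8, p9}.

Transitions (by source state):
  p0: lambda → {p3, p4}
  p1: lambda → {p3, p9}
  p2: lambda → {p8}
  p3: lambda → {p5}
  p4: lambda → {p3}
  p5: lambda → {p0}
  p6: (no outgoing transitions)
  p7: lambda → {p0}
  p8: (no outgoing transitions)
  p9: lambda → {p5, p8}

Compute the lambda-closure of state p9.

Start with {p9}.
From p9 via lambda: add p5, p8.
From p5 via lambda: add p0.
From p0 via lambda: add p3, p4.
No new states can be added; the closed set is {p0, p3, p4, p5, p8, p9}.

{p0, p3, p4, p5, p8, p9}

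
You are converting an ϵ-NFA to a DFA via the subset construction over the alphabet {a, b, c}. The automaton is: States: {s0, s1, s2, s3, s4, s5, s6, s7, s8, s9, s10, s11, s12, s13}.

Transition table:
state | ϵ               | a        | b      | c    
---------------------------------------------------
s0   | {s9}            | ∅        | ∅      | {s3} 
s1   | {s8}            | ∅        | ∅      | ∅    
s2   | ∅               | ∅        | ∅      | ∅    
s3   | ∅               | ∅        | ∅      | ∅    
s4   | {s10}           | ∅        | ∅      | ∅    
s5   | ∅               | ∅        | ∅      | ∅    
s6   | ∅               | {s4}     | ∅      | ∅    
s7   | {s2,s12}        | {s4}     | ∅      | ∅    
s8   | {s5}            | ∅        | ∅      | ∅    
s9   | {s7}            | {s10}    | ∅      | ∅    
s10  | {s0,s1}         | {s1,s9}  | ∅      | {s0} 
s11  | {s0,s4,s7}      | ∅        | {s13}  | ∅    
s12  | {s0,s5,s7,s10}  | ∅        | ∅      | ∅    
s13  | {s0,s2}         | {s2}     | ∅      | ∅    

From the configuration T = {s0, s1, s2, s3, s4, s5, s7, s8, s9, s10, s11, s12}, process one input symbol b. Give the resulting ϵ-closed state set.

{s0, s1, s2, s5, s7, s8, s9, s10, s12, s13}

s11 on b → {s13}.
No b-transition from s0, s1, s2, s3, s4, s5, s7, s8, s9, s10, s12.
Union after reading b: {s13}.
Now take the ϵ-closure:
From s13 via ϵ: add s0, s2.
From s0 via ϵ: add s9.
From s9 via ϵ: add s7.
From s7 via ϵ: add s12.
From s12 via ϵ: add s5, s10.
From s10 via ϵ: add s1.
From s1 via ϵ: add s8.
No new states can be added; the closed set is {s0, s1, s2, s5, s7, s8, s9, s10, s12, s13}.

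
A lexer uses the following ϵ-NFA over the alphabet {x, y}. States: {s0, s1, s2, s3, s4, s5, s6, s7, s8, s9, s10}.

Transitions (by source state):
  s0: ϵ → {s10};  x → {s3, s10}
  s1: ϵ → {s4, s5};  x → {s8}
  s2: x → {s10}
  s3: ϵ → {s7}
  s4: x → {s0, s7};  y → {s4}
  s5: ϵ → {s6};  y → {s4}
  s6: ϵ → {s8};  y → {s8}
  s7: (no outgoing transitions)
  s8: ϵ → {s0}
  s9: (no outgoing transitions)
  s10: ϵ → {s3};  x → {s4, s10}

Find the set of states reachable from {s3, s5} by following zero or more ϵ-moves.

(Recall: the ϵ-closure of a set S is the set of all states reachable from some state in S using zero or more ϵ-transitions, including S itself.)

Start with {s3, s5}.
From s3 via ϵ: add s7.
From s5 via ϵ: add s6.
From s6 via ϵ: add s8.
From s8 via ϵ: add s0.
From s0 via ϵ: add s10.
No new states can be added; the closed set is {s0, s3, s5, s6, s7, s8, s10}.

{s0, s3, s5, s6, s7, s8, s10}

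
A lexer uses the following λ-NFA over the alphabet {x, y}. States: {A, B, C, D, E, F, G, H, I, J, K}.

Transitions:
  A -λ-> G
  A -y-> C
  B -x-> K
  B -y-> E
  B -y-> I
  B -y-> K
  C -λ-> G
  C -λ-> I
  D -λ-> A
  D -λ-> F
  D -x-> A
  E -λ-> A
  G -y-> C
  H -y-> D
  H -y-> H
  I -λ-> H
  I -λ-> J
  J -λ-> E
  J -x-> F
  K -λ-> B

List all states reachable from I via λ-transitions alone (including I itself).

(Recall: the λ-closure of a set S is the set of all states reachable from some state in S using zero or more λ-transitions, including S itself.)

Start with {I}.
From I via λ: add H, J.
From J via λ: add E.
From E via λ: add A.
From A via λ: add G.
No new states can be added; the closed set is {A, E, G, H, I, J}.

{A, E, G, H, I, J}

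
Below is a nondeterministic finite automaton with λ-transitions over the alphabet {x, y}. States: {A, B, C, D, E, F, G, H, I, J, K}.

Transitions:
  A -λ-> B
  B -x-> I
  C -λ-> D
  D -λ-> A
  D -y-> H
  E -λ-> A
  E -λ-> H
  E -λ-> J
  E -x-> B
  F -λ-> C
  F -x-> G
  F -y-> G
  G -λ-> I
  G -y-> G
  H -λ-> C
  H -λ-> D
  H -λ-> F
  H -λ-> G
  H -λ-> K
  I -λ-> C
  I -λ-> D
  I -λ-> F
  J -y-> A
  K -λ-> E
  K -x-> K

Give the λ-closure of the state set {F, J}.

{A, B, C, D, F, J}

Start with {F, J}.
From F via λ: add C.
From C via λ: add D.
From D via λ: add A.
From A via λ: add B.
No new states can be added; the closed set is {A, B, C, D, F, J}.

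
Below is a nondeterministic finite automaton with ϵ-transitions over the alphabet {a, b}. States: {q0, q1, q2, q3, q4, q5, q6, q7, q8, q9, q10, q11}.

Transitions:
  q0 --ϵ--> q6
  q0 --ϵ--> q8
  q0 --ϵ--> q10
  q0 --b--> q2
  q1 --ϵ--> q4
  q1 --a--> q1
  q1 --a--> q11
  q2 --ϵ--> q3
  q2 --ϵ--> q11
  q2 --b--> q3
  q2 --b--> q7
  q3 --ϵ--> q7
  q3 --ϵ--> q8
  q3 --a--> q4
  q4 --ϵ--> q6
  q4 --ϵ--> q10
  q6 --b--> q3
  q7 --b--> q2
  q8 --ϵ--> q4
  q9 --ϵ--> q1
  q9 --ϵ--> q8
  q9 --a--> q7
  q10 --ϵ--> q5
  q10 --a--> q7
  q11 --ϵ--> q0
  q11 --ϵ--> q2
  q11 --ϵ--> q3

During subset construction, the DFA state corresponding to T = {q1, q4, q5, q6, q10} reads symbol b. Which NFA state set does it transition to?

q6 on b → {q3}.
No b-transition from q1, q4, q5, q10.
Union after reading b: {q3}.
Now take the ϵ-closure:
From q3 via ϵ: add q7, q8.
From q8 via ϵ: add q4.
From q4 via ϵ: add q6, q10.
From q10 via ϵ: add q5.
No new states can be added; the closed set is {q3, q4, q5, q6, q7, q8, q10}.

{q3, q4, q5, q6, q7, q8, q10}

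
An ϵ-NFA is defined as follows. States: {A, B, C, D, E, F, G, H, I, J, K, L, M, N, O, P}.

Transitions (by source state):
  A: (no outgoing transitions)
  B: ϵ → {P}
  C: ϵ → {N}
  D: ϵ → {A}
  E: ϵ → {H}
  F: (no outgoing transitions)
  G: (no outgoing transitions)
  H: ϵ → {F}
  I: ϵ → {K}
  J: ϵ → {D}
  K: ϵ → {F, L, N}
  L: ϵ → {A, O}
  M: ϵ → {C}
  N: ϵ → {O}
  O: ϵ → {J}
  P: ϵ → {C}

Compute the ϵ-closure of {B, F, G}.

{A, B, C, D, F, G, J, N, O, P}

Start with {B, F, G}.
From B via ϵ: add P.
From P via ϵ: add C.
From C via ϵ: add N.
From N via ϵ: add O.
From O via ϵ: add J.
From J via ϵ: add D.
From D via ϵ: add A.
No new states can be added; the closed set is {A, B, C, D, F, G, J, N, O, P}.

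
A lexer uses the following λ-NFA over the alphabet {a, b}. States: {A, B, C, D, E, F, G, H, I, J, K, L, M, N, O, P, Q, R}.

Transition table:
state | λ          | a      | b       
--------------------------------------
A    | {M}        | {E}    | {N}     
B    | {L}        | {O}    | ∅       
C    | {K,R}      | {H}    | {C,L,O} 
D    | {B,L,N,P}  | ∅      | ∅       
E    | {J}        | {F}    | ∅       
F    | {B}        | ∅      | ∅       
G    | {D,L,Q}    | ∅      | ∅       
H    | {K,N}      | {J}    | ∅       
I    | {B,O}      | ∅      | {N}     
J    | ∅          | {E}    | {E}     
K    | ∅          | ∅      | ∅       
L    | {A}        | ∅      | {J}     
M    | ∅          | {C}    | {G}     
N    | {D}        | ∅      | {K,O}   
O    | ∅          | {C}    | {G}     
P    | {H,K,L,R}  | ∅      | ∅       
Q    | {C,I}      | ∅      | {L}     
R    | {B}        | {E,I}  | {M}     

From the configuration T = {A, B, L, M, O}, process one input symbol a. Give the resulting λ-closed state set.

{A, B, C, E, J, K, L, M, O, R}

A on a → {E}.
B on a → {O}.
M on a → {C}.
O on a → {C}.
No a-transition from L.
Union after reading a: {C, E, O}.
Now take the λ-closure:
From C via λ: add K, R.
From E via λ: add J.
From R via λ: add B.
From B via λ: add L.
From L via λ: add A.
From A via λ: add M.
No new states can be added; the closed set is {A, B, C, E, J, K, L, M, O, R}.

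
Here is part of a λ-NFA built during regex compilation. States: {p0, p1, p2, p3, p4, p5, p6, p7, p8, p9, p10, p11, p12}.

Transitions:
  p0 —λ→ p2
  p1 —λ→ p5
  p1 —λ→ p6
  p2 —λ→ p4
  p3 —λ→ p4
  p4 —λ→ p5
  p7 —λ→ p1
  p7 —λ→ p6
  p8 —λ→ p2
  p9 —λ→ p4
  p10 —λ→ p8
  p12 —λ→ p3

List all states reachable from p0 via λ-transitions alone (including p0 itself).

Start with {p0}.
From p0 via λ: add p2.
From p2 via λ: add p4.
From p4 via λ: add p5.
No new states can be added; the closed set is {p0, p2, p4, p5}.

{p0, p2, p4, p5}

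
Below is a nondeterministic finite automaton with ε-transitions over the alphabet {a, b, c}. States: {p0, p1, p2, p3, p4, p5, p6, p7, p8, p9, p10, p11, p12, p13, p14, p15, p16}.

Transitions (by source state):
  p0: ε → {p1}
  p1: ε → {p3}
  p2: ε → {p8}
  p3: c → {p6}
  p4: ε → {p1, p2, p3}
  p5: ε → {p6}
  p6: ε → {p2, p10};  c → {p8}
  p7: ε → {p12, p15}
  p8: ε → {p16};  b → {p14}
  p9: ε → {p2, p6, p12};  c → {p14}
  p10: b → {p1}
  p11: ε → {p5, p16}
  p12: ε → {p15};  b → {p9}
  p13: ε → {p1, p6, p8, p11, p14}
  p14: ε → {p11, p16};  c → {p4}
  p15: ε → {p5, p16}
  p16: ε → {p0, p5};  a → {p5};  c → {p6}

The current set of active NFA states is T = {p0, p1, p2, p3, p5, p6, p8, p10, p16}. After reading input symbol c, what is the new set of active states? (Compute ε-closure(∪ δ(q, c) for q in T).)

{p0, p1, p2, p3, p5, p6, p8, p10, p16}

p3 on c → {p6}.
p6 on c → {p8}.
p16 on c → {p6}.
No c-transition from p0, p1, p2, p5, p8, p10.
Union after reading c: {p6, p8}.
Now take the ε-closure:
From p6 via ε: add p2, p10.
From p8 via ε: add p16.
From p16 via ε: add p0, p5.
From p0 via ε: add p1.
From p1 via ε: add p3.
No new states can be added; the closed set is {p0, p1, p2, p3, p5, p6, p8, p10, p16}.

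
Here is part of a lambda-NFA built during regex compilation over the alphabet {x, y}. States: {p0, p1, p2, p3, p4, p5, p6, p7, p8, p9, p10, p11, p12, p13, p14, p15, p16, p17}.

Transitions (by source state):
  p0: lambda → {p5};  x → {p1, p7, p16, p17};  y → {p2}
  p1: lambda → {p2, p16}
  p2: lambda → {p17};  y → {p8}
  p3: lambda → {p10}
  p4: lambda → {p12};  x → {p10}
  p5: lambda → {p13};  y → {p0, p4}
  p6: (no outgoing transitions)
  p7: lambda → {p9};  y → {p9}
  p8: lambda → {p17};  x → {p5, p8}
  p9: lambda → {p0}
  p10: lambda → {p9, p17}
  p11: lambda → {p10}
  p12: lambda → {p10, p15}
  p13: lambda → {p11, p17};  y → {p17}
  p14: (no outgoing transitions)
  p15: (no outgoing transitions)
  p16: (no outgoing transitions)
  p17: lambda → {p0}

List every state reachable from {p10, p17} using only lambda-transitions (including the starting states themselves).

Start with {p10, p17}.
From p10 via lambda: add p9.
From p17 via lambda: add p0.
From p0 via lambda: add p5.
From p5 via lambda: add p13.
From p13 via lambda: add p11.
No new states can be added; the closed set is {p0, p5, p9, p10, p11, p13, p17}.

{p0, p5, p9, p10, p11, p13, p17}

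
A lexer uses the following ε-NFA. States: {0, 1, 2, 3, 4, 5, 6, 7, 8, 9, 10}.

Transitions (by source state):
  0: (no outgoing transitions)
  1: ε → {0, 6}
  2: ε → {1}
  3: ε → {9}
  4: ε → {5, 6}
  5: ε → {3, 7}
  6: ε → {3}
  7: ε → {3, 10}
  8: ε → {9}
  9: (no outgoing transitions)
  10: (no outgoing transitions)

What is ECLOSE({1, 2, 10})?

Start with {1, 2, 10}.
From 1 via ε: add 0, 6.
From 6 via ε: add 3.
From 3 via ε: add 9.
No new states can be added; the closed set is {0, 1, 2, 3, 6, 9, 10}.

{0, 1, 2, 3, 6, 9, 10}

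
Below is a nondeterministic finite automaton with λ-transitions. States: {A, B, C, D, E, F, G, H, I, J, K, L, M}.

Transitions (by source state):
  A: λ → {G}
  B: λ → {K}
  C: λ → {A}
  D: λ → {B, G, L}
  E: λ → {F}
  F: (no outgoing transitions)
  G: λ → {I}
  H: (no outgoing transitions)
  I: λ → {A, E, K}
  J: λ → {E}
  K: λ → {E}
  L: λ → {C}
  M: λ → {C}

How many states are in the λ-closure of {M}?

8

Start with {M}.
From M via λ: add C.
From C via λ: add A.
From A via λ: add G.
From G via λ: add I.
From I via λ: add E, K.
From E via λ: add F.
λ-closure = {A, C, E, F, G, I, K, M}, which has 8 states.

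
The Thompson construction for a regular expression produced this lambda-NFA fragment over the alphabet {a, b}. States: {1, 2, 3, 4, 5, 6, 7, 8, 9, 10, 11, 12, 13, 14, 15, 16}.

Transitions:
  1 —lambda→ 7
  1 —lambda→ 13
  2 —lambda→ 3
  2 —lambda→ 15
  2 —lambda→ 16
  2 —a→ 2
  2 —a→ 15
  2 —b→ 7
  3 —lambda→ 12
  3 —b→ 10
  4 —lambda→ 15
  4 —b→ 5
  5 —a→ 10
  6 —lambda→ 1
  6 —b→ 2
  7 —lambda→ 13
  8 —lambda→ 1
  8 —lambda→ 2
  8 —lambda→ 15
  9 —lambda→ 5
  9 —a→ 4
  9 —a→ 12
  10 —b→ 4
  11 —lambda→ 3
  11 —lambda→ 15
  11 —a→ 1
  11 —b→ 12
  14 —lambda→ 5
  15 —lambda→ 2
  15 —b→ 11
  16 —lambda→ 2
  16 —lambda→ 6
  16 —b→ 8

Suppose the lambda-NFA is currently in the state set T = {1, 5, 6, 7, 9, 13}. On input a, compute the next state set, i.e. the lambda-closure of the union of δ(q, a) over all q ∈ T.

{1, 2, 3, 4, 6, 7, 10, 12, 13, 15, 16}

5 on a → {10}.
9 on a → {4, 12}.
No a-transition from 1, 6, 7, 13.
Union after reading a: {4, 10, 12}.
Now take the lambda-closure:
From 4 via lambda: add 15.
From 15 via lambda: add 2.
From 2 via lambda: add 3, 16.
From 16 via lambda: add 6.
From 6 via lambda: add 1.
From 1 via lambda: add 7, 13.
No new states can be added; the closed set is {1, 2, 3, 4, 6, 7, 10, 12, 13, 15, 16}.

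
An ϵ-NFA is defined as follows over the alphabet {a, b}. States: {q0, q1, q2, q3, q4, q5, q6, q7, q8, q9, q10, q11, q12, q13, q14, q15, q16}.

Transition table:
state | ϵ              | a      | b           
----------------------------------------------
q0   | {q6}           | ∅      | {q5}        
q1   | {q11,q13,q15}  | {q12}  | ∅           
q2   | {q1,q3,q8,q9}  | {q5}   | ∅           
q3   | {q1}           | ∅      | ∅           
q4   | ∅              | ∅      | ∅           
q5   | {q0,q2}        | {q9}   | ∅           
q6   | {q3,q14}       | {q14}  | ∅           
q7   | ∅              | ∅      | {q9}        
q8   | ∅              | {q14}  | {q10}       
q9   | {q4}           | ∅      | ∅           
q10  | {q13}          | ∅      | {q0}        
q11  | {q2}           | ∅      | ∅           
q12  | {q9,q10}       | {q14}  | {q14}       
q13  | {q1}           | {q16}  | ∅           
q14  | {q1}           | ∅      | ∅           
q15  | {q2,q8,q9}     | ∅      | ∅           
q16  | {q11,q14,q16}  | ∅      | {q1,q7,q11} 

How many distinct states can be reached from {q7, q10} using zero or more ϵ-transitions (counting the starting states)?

11

Start with {q7, q10}.
From q10 via ϵ: add q13.
From q13 via ϵ: add q1.
From q1 via ϵ: add q11, q15.
From q11 via ϵ: add q2.
From q15 via ϵ: add q8, q9.
From q2 via ϵ: add q3.
From q9 via ϵ: add q4.
ϵ-closure = {q1, q2, q3, q4, q7, q8, q9, q10, q11, q13, q15}, which has 11 states.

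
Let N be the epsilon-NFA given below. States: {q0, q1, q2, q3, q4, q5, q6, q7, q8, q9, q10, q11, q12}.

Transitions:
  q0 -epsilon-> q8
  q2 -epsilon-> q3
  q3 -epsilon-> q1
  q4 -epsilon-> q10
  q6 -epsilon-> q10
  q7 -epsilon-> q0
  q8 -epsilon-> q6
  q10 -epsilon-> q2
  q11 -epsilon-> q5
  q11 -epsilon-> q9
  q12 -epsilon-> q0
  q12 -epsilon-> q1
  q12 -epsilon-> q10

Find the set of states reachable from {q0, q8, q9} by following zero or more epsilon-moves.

Start with {q0, q8, q9}.
From q8 via epsilon: add q6.
From q6 via epsilon: add q10.
From q10 via epsilon: add q2.
From q2 via epsilon: add q3.
From q3 via epsilon: add q1.
No new states can be added; the closed set is {q0, q1, q2, q3, q6, q8, q9, q10}.

{q0, q1, q2, q3, q6, q8, q9, q10}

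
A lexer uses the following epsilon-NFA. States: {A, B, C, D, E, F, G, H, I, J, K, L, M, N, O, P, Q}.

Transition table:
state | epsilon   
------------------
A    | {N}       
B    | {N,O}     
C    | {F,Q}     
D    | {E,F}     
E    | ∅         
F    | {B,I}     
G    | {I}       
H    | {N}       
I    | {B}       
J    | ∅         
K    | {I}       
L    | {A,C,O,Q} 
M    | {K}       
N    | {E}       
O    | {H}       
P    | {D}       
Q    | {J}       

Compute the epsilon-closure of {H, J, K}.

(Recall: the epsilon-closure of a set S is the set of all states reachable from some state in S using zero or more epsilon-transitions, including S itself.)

{B, E, H, I, J, K, N, O}

Start with {H, J, K}.
From H via epsilon: add N.
From K via epsilon: add I.
From I via epsilon: add B.
From N via epsilon: add E.
From B via epsilon: add O.
No new states can be added; the closed set is {B, E, H, I, J, K, N, O}.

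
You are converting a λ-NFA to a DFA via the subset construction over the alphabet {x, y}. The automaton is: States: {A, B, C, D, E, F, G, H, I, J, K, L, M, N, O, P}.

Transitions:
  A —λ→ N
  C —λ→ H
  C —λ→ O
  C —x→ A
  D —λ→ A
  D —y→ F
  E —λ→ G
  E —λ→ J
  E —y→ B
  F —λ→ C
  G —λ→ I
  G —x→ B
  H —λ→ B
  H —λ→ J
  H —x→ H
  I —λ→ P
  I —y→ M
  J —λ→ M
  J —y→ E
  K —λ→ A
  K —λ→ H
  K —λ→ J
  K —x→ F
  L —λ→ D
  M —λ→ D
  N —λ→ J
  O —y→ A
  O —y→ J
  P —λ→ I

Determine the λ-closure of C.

{A, B, C, D, H, J, M, N, O}

Start with {C}.
From C via λ: add H, O.
From H via λ: add B, J.
From J via λ: add M.
From M via λ: add D.
From D via λ: add A.
From A via λ: add N.
No new states can be added; the closed set is {A, B, C, D, H, J, M, N, O}.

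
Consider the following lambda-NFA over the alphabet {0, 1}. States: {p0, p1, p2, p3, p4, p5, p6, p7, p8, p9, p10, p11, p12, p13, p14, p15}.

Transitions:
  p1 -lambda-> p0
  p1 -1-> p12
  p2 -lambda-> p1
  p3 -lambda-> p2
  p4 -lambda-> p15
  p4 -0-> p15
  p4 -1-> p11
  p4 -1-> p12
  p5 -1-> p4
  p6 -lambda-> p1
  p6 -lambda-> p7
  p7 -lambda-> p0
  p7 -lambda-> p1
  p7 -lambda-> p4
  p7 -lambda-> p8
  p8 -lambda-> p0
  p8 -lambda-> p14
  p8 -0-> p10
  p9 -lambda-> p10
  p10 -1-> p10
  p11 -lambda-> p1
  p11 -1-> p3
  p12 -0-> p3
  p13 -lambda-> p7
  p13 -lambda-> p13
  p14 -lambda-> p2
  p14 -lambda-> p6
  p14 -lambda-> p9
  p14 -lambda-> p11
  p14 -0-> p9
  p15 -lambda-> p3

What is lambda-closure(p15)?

{p0, p1, p2, p3, p15}

Start with {p15}.
From p15 via lambda: add p3.
From p3 via lambda: add p2.
From p2 via lambda: add p1.
From p1 via lambda: add p0.
No new states can be added; the closed set is {p0, p1, p2, p3, p15}.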